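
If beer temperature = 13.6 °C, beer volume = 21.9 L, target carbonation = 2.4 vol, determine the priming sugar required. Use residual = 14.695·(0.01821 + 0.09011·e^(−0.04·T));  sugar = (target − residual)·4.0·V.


residual = 14.695·(0.01821 + 0.09011·e^(−0.04·13.6)) = 1.0362
sugar = (2.4 − 1.0362)·4.0·21.9

119.4714 g


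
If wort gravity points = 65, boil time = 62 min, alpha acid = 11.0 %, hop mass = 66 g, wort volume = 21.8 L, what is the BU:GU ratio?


U = 1.65·0.000125^(GP/1000)·(1−e^(−0.04t))/4.15;  IBU = (α/100)·m·U·1000/V;  BU:GU = IBU/GP
U = 1.65·0.000125^(65/1000)·(1−e^(−0.04·62))/4.15 = 0.2031
IBU = (11.0/100)·66·0.2031·1000/21.8 = 67.6445
BU:GU = 67.6445/65

1.0407


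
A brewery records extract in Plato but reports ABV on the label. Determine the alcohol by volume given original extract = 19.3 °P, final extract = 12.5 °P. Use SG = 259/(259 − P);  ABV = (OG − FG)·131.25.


OG = 259/(259 − 19.3) = 1.0805
FG = 259/(259 − 12.5) = 1.0507
ABV = (1.0805 − 1.0507)·131.25

3.9122 % ABV


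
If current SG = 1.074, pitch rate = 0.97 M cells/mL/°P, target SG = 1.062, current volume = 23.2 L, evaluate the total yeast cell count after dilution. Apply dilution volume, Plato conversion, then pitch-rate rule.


V_w = V·((SG_c−1)/(SG_t−1)−1);  °P = 259 − 259/SG_t;  cells = rate·(V+V_w)·°P
V_w = 23.2·((1.074−1)/(1.062−1)−1) = 4.4903
V_final = 23.2 + 4.4903 = 27.6903
°P = 259 − 259/1.062 = 15.1205
cells = 0.97·27.6903·15.1205

406.1315 billion cells


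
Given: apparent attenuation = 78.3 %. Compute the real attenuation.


RA = AA · 0.8192
RA = 78.3 · 0.8192

64.1434 %


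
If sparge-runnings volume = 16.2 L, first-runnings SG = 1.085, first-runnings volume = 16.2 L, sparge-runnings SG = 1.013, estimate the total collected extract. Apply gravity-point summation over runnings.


total = Σ (SG_i − 1)·1000·V_i
first = (1.085 − 1)·1000·16.2 = 1377.0000
sparge = (1.013 − 1)·1000·16.2 = 210.6000
total = 1377.0000 + 210.6000

1587.6000 gravity·L


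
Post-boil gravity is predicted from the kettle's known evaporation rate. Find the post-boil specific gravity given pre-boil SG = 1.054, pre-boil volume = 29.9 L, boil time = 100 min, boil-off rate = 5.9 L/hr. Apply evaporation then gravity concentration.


V_post = V_pre − rate·(t/60);  SG_post = 1 + (SG_pre−1)·V_pre/V_post
V_post = 29.9 − 5.9·(100/60) = 20.0667
SG_post = 1 + (1.054 − 1)·29.9/20.0667

1.0805


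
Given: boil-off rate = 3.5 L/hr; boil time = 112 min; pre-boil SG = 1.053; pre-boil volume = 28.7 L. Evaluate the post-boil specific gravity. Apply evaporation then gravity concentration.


V_post = V_pre − rate·(t/60);  SG_post = 1 + (SG_pre−1)·V_pre/V_post
V_post = 28.7 − 3.5·(112/60) = 22.1667
SG_post = 1 + (1.053 − 1)·28.7/22.1667

1.0686


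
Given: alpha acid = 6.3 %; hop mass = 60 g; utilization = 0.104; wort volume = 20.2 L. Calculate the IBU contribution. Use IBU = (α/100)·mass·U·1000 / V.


IBU = (6.3/100)·60·0.104·1000 / 20.2

19.4614 IBU


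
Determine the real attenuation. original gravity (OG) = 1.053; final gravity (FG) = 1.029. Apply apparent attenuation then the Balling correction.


AA = (OG−FG)/(OG−1)·100;  RA = AA·0.8192
AA = (1.053 − 1.029)/(1.053 − 1)·100 = 45.2830
RA = 45.2830·0.8192

37.0958 %


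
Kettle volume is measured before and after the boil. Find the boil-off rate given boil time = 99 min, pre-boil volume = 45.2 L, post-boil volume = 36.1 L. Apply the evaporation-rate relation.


rate = (V_pre − V_post) / (t_min/60)
rate = (45.2 − 36.1) / (99/60)

5.5152 L/hr


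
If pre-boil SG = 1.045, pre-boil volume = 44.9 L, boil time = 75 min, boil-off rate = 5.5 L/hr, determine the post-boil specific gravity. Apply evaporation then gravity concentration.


V_post = V_pre − rate·(t/60);  SG_post = 1 + (SG_pre−1)·V_pre/V_post
V_post = 44.9 − 5.5·(75/60) = 38.0250
SG_post = 1 + (1.045 − 1)·44.9/38.0250

1.0531


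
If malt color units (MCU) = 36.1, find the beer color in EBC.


SRM = 1.4922·MCU^0.6859;  EBC = SRM·1.97
SRM = 1.4922·36.1^0.6859 = 17.4631
EBC = 17.4631·1.97

34.4023 EBC


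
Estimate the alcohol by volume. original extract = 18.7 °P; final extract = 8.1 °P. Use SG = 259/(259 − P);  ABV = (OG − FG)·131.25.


OG = 259/(259 − 18.7) = 1.0778
FG = 259/(259 − 8.1) = 1.0323
ABV = (1.0778 − 1.0323)·131.25

5.9765 % ABV


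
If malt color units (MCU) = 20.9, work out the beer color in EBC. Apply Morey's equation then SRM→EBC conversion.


SRM = 1.4922·MCU^0.6859;  EBC = SRM·1.97
SRM = 1.4922·20.9^0.6859 = 12.0037
EBC = 12.0037·1.97

23.6473 EBC


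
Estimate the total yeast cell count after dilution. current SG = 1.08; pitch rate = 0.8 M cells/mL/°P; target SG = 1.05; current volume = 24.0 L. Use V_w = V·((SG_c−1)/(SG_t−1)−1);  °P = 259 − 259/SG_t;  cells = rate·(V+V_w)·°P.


V_w = 24.0·((1.08−1)/(1.05−1)−1) = 14.4000
V_final = 24.0 + 14.4000 = 38.4000
°P = 259 − 259/1.05 = 12.3333
cells = 0.8·38.4000·12.3333

378.8800 billion cells


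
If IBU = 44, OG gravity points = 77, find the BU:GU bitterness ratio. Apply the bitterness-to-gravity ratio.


BU:GU = IBU / OG_points
BU:GU = 44 / 77

0.5714


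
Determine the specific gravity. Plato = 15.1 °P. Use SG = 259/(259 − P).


SG = 259/(259 − 15.1)

1.0619


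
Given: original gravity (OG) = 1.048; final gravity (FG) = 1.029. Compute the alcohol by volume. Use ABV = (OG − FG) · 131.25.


ABV = (1.048 − 1.029) · 131.25

2.4938 % ABV


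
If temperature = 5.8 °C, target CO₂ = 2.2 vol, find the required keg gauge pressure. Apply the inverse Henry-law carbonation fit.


psi = vols/(0.01821 + 0.09011·e^(−0.04·T)) − 14.695
psi = 2.2/(0.01821 + 0.09011·e^(−0.04·5.8)) − 14.695

9.8415 psi


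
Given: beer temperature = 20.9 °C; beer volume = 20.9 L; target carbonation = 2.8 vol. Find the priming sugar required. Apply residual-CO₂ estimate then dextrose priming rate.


residual = 14.695·(0.01821 + 0.09011·e^(−0.04·T));  sugar = (target − residual)·4.0·V
residual = 14.695·(0.01821 + 0.09011·e^(−0.04·20.9)) = 0.8415
sugar = (2.8 − 0.8415)·4.0·20.9

163.7269 g


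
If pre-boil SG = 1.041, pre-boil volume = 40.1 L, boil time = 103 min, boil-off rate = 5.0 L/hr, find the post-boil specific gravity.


V_post = V_pre − rate·(t/60);  SG_post = 1 + (SG_pre−1)·V_pre/V_post
V_post = 40.1 − 5.0·(103/60) = 31.5167
SG_post = 1 + (1.041 − 1)·40.1/31.5167

1.0522


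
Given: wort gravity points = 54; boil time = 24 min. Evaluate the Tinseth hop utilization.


U = 1.65·0.000125^(GP/1000) · (1 − e^(−0.04·t))/4.15
bigness = 1.65·0.000125^(54/1000) = 1.0156
boil_factor = (1 − e^(−0.04·24))/4.15 = 0.1487
U = 1.0156 · 0.1487

0.1510


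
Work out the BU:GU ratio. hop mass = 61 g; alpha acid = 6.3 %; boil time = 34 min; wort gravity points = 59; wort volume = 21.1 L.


U = 1.65·0.000125^(GP/1000)·(1−e^(−0.04t))/4.15;  IBU = (α/100)·m·U·1000/V;  BU:GU = IBU/GP
U = 1.65·0.000125^(59/1000)·(1−e^(−0.04·34))/4.15 = 0.1739
IBU = (6.3/100)·61·0.1739·1000/21.1 = 31.6759
BU:GU = 31.6759/59

0.5369


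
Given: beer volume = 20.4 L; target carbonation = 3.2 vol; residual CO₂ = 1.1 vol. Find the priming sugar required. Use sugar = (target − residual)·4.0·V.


sugar = (3.2 − 1.1)·4.0·20.4

171.3600 g


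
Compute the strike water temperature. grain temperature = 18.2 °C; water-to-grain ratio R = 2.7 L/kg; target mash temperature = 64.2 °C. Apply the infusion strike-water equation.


T_strike = (0.41/R)·(T_mash − T_grain) + T_mash
T_strike = (0.41/2.7)·(64.2 − 18.2) + 64.2

71.1852 °C


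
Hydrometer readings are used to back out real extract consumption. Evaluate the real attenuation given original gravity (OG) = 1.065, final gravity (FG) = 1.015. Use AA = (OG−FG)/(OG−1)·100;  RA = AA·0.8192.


AA = (1.065 − 1.015)/(1.065 − 1)·100 = 76.9231
RA = 76.9231·0.8192

63.0154 %


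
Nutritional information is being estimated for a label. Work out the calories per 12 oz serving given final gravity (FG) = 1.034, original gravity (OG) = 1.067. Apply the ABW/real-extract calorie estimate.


ABW = (OG−FG)·131.25·0.79/FG;  °P = 259 − 259/SG (for OG→OE and FG→AE);  RE = 0.1808·OE + 0.8192·AE;  Cal = (6.9·ABW + 4·(RE−0.1))·FG·3.55
ABW = (1.067 − 1.034)·131.25·0.79/1.034 = 3.3092
OE = 259 − 259/1.067 = 16.2634 °P
AE = 259 − 259/1.034 = 8.5164 °P
RE = 0.1808·16.2634 + 0.8192·8.5164 = 9.9171 °P
Cal = (6.9·3.3092 + 4·(9.9171−0.1))·1.034·3.55

227.9565 kcal


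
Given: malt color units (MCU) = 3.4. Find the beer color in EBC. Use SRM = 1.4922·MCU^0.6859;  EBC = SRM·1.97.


SRM = 1.4922·3.4^0.6859 = 3.4544
EBC = 3.4544·1.97

6.8051 EBC


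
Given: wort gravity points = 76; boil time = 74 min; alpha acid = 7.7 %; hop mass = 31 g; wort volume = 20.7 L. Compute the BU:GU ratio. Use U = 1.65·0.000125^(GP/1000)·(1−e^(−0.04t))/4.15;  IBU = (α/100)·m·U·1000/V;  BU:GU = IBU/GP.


U = 1.65·0.000125^(76/1000)·(1−e^(−0.04·74))/4.15 = 0.1904
IBU = (7.7/100)·31·0.1904·1000/20.7 = 21.9571
BU:GU = 21.9571/76

0.2889


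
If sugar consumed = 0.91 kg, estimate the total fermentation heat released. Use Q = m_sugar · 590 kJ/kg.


Q = 0.91 · 590

536.9000 kJ


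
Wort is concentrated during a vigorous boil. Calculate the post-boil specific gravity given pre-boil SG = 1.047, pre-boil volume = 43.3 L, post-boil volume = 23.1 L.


SG_post = 1 + (SG_pre − 1)·V_pre/V_post
pts_pre = (1.047 − 1)·1000 = 47.0000
pts_post = 47.0000·43.3/23.1 = 88.0996
SG_post = 1 + 88.0996/1000

1.0881


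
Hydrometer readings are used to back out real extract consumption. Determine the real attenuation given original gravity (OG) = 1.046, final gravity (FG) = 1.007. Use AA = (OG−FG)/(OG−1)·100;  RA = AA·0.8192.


AA = (1.046 − 1.007)/(1.046 − 1)·100 = 84.7826
RA = 84.7826·0.8192

69.4539 %


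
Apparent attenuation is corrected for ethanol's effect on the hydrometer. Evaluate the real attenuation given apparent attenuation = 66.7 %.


RA = AA · 0.8192
RA = 66.7 · 0.8192

54.6406 %


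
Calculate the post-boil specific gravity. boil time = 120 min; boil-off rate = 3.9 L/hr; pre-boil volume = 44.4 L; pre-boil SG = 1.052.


V_post = V_pre − rate·(t/60);  SG_post = 1 + (SG_pre−1)·V_pre/V_post
V_post = 44.4 − 3.9·(120/60) = 36.6000
SG_post = 1 + (1.052 − 1)·44.4/36.6000

1.0631


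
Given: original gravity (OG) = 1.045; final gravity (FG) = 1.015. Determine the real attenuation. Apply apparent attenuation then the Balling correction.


AA = (OG−FG)/(OG−1)·100;  RA = AA·0.8192
AA = (1.045 − 1.015)/(1.045 − 1)·100 = 66.6667
RA = 66.6667·0.8192

54.6133 %


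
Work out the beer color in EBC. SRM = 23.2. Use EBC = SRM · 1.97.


EBC = 23.2 · 1.97

45.7040 EBC


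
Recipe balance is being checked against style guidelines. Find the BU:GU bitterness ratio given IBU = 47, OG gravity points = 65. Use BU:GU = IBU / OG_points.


BU:GU = 47 / 65

0.7231


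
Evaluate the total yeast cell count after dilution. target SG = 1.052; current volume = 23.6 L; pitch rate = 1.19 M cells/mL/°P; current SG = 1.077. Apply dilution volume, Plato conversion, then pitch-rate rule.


V_w = V·((SG_c−1)/(SG_t−1)−1);  °P = 259 − 259/SG_t;  cells = rate·(V+V_w)·°P
V_w = 23.6·((1.077−1)/(1.052−1)−1) = 11.3462
V_final = 23.6 + 11.3462 = 34.9462
°P = 259 − 259/1.052 = 12.8023
cells = 1.19·34.9462·12.8023

532.3947 billion cells


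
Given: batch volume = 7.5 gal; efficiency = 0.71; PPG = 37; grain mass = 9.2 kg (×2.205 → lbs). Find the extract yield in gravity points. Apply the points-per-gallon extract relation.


points = lbs × PPG × eff / vol
lbs = 9.2 × 2.205 = 20.2860
points = 20.2860 × 37 × 0.71 / 7.5

71.0551 points


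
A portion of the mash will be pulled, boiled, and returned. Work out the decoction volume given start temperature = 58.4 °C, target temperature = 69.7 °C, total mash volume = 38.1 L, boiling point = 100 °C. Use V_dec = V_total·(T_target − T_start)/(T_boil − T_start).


V_dec = 38.1·(69.7 − 58.4)/(100 − 58.4)

10.3493 L


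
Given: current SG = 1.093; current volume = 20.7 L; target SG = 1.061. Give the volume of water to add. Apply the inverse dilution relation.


V_water = V·((SG_curr − 1)/(SG_target − 1) − 1)
V_water = 20.7·((1.093 − 1)/(1.061 − 1) − 1)

10.8590 L


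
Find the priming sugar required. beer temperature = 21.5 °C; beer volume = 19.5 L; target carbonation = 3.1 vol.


residual = 14.695·(0.01821 + 0.09011·e^(−0.04·T));  sugar = (target − residual)·4.0·V
residual = 14.695·(0.01821 + 0.09011·e^(−0.04·21.5)) = 0.8279
sugar = (3.1 − 0.8279)·4.0·19.5

177.2212 g


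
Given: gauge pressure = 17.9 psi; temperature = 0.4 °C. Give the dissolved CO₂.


vols = (P + 14.695)·(0.01821 + 0.09011·e^(−0.04·T))
vols = (17.9 + 14.695)·(0.01821 + 0.09011·e^(−0.04·0.4))

3.4841 volumes


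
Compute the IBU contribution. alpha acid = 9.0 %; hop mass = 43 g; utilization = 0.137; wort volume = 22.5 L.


IBU = (α/100)·mass·U·1000 / V
IBU = (9.0/100)·43·0.137·1000 / 22.5

23.5640 IBU


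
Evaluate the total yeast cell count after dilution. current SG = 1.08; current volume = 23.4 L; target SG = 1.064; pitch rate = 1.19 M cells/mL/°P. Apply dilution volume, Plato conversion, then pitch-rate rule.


V_w = V·((SG_c−1)/(SG_t−1)−1);  °P = 259 − 259/SG_t;  cells = rate·(V+V_w)·°P
V_w = 23.4·((1.08−1)/(1.064−1)−1) = 5.8500
V_final = 23.4 + 5.8500 = 29.2500
°P = 259 − 259/1.064 = 15.5789
cells = 1.19·29.2500·15.5789

542.2642 billion cells


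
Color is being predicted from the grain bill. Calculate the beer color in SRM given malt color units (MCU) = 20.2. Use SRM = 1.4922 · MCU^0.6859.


SRM = 1.4922 · 20.2^0.6859

11.7265 SRM


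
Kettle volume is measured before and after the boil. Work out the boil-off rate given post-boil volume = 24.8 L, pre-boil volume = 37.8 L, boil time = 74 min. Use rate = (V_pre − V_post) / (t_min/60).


rate = (37.8 − 24.8) / (74/60)

10.5405 L/hr


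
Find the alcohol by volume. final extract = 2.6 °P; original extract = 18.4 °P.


SG = 259/(259 − P);  ABV = (OG − FG)·131.25
OG = 259/(259 − 18.4) = 1.0765
FG = 259/(259 − 2.6) = 1.0101
ABV = (1.0765 − 1.0101)·131.25

8.7065 % ABV


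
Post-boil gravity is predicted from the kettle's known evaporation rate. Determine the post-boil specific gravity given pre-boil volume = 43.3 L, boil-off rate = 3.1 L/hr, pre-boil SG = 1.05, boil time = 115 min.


V_post = V_pre − rate·(t/60);  SG_post = 1 + (SG_pre−1)·V_pre/V_post
V_post = 43.3 − 3.1·(115/60) = 37.3583
SG_post = 1 + (1.05 − 1)·43.3/37.3583

1.0580


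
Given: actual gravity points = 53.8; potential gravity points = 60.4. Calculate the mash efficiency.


efficiency = actual / potential × 100
efficiency = 53.8 / 60.4 × 100

89.0728 %


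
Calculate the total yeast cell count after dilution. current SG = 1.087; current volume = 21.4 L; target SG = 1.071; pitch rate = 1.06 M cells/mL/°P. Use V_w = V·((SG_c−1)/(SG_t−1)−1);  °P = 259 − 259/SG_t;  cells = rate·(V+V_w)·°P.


V_w = 21.4·((1.087−1)/(1.071−1)−1) = 4.8225
V_final = 21.4 + 4.8225 = 26.2225
°P = 259 − 259/1.071 = 17.1699
cells = 1.06·26.2225·17.1699

477.2536 billion cells


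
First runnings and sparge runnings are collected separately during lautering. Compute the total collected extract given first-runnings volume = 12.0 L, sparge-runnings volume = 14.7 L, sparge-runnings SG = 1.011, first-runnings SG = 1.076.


total = Σ (SG_i − 1)·1000·V_i
first = (1.076 − 1)·1000·12.0 = 912.0000
sparge = (1.011 − 1)·1000·14.7 = 161.7000
total = 912.0000 + 161.7000

1073.7000 gravity·L


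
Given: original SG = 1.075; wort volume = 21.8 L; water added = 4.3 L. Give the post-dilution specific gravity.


SG_new = 1 + (SG_old − 1)·V_old/(V_old + V_water)
pts = (1.075 − 1)·1000·21.8/(21.8 + 4.3) = 62.6437
SG_new = 1 + 62.6437/1000

1.0626


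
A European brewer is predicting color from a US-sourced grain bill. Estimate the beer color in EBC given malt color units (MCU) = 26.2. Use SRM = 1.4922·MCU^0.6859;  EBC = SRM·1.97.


SRM = 1.4922·26.2^0.6859 = 14.0165
EBC = 14.0165·1.97

27.6125 EBC


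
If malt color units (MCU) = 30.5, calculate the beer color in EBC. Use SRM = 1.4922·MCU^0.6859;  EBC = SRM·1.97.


SRM = 1.4922·30.5^0.6859 = 15.5564
EBC = 15.5564·1.97

30.6461 EBC


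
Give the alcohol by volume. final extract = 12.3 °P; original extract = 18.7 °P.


SG = 259/(259 − P);  ABV = (OG − FG)·131.25
OG = 259/(259 − 18.7) = 1.0778
FG = 259/(259 − 12.3) = 1.0499
ABV = (1.0778 − 1.0499)·131.25

3.6699 % ABV


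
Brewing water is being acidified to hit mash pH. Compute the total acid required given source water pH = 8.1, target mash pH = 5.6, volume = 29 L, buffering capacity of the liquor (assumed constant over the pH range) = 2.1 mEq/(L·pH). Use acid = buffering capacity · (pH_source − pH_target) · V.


acid = 2.1 · (8.1 − 5.6) · 29

152.2500 mEq


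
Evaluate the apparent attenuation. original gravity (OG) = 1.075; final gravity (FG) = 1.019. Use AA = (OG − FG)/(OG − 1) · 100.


AA = (1.075 − 1.019)/(1.075 − 1) · 100

74.6667 %


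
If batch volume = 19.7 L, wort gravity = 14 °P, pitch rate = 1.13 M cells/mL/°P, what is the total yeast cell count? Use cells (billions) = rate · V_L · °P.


cells = 1.13 · 19.7 · 14

311.6540 billion cells


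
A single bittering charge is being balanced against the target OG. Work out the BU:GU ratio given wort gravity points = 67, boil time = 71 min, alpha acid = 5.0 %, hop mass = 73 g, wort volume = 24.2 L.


U = 1.65·0.000125^(GP/1000)·(1−e^(−0.04t))/4.15;  IBU = (α/100)·m·U·1000/V;  BU:GU = IBU/GP
U = 1.65·0.000125^(67/1000)·(1−e^(−0.04·71))/4.15 = 0.2050
IBU = (5.0/100)·73·0.2050·1000/24.2 = 30.9215
BU:GU = 30.9215/67

0.4615


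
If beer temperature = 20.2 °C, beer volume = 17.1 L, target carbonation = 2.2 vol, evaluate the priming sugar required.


residual = 14.695·(0.01821 + 0.09011·e^(−0.04·T));  sugar = (target − residual)·4.0·V
residual = 14.695·(0.01821 + 0.09011·e^(−0.04·20.2)) = 0.8578
sugar = (2.2 − 0.8578)·4.0·17.1

91.8036 g


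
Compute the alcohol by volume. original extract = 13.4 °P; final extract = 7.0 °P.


SG = 259/(259 − P);  ABV = (OG − FG)·131.25
OG = 259/(259 − 13.4) = 1.0546
FG = 259/(259 − 7.0) = 1.0278
ABV = (1.0546 − 1.0278)·131.25

3.5152 % ABV


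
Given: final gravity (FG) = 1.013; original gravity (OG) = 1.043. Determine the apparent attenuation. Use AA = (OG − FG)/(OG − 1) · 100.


AA = (1.043 − 1.013)/(1.043 − 1) · 100

69.7674 %


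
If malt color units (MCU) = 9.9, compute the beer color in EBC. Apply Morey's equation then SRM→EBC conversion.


SRM = 1.4922·MCU^0.6859;  EBC = SRM·1.97
SRM = 1.4922·9.9^0.6859 = 7.1901
EBC = 7.1901·1.97

14.1644 EBC


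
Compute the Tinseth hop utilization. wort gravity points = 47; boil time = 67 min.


U = 1.65·0.000125^(GP/1000) · (1 − e^(−0.04·t))/4.15
bigness = 1.65·0.000125^(47/1000) = 1.0815
boil_factor = (1 − e^(−0.04·67))/4.15 = 0.2244
U = 1.0815 · 0.2244

0.2427


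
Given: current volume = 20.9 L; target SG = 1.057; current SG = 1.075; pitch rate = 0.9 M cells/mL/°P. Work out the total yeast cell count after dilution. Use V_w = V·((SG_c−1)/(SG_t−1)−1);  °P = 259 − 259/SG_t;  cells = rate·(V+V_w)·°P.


V_w = 20.9·((1.075−1)/(1.057−1)−1) = 6.6000
V_final = 20.9 + 6.6000 = 27.5000
°P = 259 − 259/1.057 = 13.9669
cells = 0.9·27.5000·13.9669

345.6805 billion cells


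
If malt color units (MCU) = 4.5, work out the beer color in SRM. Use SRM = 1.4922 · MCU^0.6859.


SRM = 1.4922 · 4.5^0.6859

4.1866 SRM


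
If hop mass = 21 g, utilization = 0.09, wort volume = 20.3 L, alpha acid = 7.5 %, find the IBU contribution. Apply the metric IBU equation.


IBU = (α/100)·mass·U·1000 / V
IBU = (7.5/100)·21·0.09·1000 / 20.3

6.9828 IBU


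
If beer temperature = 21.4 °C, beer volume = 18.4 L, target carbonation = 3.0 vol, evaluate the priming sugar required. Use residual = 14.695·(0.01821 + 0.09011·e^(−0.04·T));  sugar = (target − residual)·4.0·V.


residual = 14.695·(0.01821 + 0.09011·e^(−0.04·21.4)) = 0.8302
sugar = (3.0 − 0.8302)·4.0·18.4

159.6988 g


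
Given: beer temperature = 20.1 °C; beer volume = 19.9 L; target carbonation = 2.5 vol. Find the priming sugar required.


residual = 14.695·(0.01821 + 0.09011·e^(−0.04·T));  sugar = (target − residual)·4.0·V
residual = 14.695·(0.01821 + 0.09011·e^(−0.04·20.1)) = 0.8602
sugar = (2.5 − 0.8602)·4.0·19.9

130.5275 g


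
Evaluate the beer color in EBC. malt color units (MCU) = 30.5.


SRM = 1.4922·MCU^0.6859;  EBC = SRM·1.97
SRM = 1.4922·30.5^0.6859 = 15.5564
EBC = 15.5564·1.97

30.6461 EBC


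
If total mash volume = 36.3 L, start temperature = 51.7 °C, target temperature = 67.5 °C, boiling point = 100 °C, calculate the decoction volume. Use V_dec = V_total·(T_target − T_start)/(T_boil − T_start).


V_dec = 36.3·(67.5 − 51.7)/(100 − 51.7)

11.8745 L


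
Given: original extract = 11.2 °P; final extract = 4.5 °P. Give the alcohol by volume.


SG = 259/(259 − P);  ABV = (OG − FG)·131.25
OG = 259/(259 − 11.2) = 1.0452
FG = 259/(259 − 4.5) = 1.0177
ABV = (1.0452 − 1.0177)·131.25

3.6115 % ABV


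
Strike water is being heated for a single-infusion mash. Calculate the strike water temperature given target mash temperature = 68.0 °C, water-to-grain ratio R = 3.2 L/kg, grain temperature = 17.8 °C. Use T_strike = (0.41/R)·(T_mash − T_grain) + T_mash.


T_strike = (0.41/3.2)·(68.0 − 17.8) + 68.0

74.4319 °C


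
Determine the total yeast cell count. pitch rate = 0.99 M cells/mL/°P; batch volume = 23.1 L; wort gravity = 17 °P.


cells (billions) = rate · V_L · °P
cells = 0.99 · 23.1 · 17

388.7730 billion cells


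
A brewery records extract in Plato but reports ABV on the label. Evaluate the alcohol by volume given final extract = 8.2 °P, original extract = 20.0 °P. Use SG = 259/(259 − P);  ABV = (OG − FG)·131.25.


OG = 259/(259 − 20.0) = 1.0837
FG = 259/(259 − 8.2) = 1.0327
ABV = (1.0837 − 1.0327)·131.25

6.6920 % ABV


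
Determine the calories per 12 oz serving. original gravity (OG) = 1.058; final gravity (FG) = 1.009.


ABW = (OG−FG)·131.25·0.79/FG;  °P = 259 − 259/SG (for OG→OE and FG→AE);  RE = 0.1808·OE + 0.8192·AE;  Cal = (6.9·ABW + 4·(RE−0.1))·FG·3.55
ABW = (1.058 − 1.009)·131.25·0.79/1.009 = 5.0354
OE = 259 − 259/1.058 = 14.1985 °P
AE = 259 − 259/1.009 = 2.3102 °P
RE = 0.1808·14.1985 + 0.8192·2.3102 = 4.4596 °P
Cal = (6.9·5.0354 + 4·(4.4596−0.1))·1.009·3.55

186.9150 kcal


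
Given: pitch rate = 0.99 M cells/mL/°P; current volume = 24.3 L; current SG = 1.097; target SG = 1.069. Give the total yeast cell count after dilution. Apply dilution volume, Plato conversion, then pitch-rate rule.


V_w = V·((SG_c−1)/(SG_t−1)−1);  °P = 259 − 259/SG_t;  cells = rate·(V+V_w)·°P
V_w = 24.3·((1.097−1)/(1.069−1)−1) = 9.8609
V_final = 24.3 + 9.8609 = 34.1609
°P = 259 − 259/1.069 = 16.7175
cells = 0.99·34.1609·16.7175

565.3733 billion cells


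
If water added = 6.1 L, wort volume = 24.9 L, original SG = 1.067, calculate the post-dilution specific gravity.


SG_new = 1 + (SG_old − 1)·V_old/(V_old + V_water)
pts = (1.067 − 1)·1000·24.9/(24.9 + 6.1) = 53.8161
SG_new = 1 + 53.8161/1000

1.0538


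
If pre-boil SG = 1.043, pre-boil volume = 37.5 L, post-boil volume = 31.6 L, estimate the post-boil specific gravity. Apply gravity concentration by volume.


SG_post = 1 + (SG_pre − 1)·V_pre/V_post
pts_pre = (1.043 − 1)·1000 = 43.0000
pts_post = 43.0000·37.5/31.6 = 51.0285
SG_post = 1 + 51.0285/1000

1.0510


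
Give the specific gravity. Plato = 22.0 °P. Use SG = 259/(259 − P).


SG = 259/(259 − 22.0)

1.0928


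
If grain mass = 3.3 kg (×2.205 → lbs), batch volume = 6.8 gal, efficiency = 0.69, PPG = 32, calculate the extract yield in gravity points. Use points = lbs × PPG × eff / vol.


lbs = 3.3 × 2.205 = 7.2765
points = 7.2765 × 32 × 0.69 / 6.8

23.6272 points


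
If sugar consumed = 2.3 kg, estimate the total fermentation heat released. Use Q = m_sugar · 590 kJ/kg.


Q = 2.3 · 590

1357.0000 kJ


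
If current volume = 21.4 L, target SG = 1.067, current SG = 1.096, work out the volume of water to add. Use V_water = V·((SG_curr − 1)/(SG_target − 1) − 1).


V_water = 21.4·((1.096 − 1)/(1.067 − 1) − 1)

9.2627 L


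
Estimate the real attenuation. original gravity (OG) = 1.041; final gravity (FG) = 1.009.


AA = (OG−FG)/(OG−1)·100;  RA = AA·0.8192
AA = (1.041 − 1.009)/(1.041 − 1)·100 = 78.0488
RA = 78.0488·0.8192

63.9376 %


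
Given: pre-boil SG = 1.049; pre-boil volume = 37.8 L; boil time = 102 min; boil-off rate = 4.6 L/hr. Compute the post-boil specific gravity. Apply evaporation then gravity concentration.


V_post = V_pre − rate·(t/60);  SG_post = 1 + (SG_pre−1)·V_pre/V_post
V_post = 37.8 − 4.6·(102/60) = 29.9800
SG_post = 1 + (1.049 − 1)·37.8/29.9800

1.0618


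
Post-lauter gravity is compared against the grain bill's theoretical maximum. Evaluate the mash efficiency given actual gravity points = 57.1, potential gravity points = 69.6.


efficiency = actual / potential × 100
efficiency = 57.1 / 69.6 × 100

82.0402 %


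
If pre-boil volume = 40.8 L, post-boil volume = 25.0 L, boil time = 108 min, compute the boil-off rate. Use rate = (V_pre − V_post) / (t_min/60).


rate = (40.8 − 25.0) / (108/60)

8.7778 L/hr


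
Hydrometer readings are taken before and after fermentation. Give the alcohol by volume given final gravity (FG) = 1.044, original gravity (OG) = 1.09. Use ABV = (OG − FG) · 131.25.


ABV = (1.09 − 1.044) · 131.25

6.0375 % ABV


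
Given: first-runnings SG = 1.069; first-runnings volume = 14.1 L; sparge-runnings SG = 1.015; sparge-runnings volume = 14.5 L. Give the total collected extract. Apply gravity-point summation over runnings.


total = Σ (SG_i − 1)·1000·V_i
first = (1.069 − 1)·1000·14.1 = 972.9000
sparge = (1.015 − 1)·1000·14.5 = 217.5000
total = 972.9000 + 217.5000

1190.4000 gravity·L


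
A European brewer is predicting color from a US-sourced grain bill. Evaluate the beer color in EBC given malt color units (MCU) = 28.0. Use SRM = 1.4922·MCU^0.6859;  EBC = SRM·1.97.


SRM = 1.4922·28.0^0.6859 = 14.6701
EBC = 14.6701·1.97

28.9001 EBC


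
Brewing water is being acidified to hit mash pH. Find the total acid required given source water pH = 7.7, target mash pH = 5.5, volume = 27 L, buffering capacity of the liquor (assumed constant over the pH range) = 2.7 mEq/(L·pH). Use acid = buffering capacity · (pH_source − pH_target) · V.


acid = 2.7 · (7.7 − 5.5) · 27

160.3800 mEq


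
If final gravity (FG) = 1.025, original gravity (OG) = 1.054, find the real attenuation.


AA = (OG−FG)/(OG−1)·100;  RA = AA·0.8192
AA = (1.054 − 1.025)/(1.054 − 1)·100 = 53.7037
RA = 53.7037·0.8192

43.9941 %


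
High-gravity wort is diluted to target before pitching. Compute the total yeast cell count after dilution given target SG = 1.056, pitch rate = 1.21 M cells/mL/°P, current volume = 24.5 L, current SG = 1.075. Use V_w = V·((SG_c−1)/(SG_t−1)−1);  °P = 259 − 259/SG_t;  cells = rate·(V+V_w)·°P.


V_w = 24.5·((1.075−1)/(1.056−1)−1) = 8.3125
V_final = 24.5 + 8.3125 = 32.8125
°P = 259 − 259/1.056 = 13.7348
cells = 1.21·32.8125·13.7348

545.3164 billion cells


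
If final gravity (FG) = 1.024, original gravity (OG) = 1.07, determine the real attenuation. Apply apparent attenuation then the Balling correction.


AA = (OG−FG)/(OG−1)·100;  RA = AA·0.8192
AA = (1.07 − 1.024)/(1.07 − 1)·100 = 65.7143
RA = 65.7143·0.8192

53.8331 %


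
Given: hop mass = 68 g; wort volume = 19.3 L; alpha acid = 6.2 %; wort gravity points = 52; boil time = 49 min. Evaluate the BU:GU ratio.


U = 1.65·0.000125^(GP/1000)·(1−e^(−0.04t))/4.15;  IBU = (α/100)·m·U·1000/V;  BU:GU = IBU/GP
U = 1.65·0.000125^(52/1000)·(1−e^(−0.04·49))/4.15 = 0.2141
IBU = (6.2/100)·68·0.2141·1000/19.3 = 46.7609
BU:GU = 46.7609/52

0.8992


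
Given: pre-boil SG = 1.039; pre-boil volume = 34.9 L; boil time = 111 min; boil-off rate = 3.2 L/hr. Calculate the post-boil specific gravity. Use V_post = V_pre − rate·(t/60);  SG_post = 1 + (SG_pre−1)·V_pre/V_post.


V_post = 34.9 − 3.2·(111/60) = 28.9800
SG_post = 1 + (1.039 − 1)·34.9/28.9800

1.0470


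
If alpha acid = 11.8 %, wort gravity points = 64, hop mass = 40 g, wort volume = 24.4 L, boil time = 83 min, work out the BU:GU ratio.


U = 1.65·0.000125^(GP/1000)·(1−e^(−0.04t))/4.15;  IBU = (α/100)·m·U·1000/V;  BU:GU = IBU/GP
U = 1.65·0.000125^(64/1000)·(1−e^(−0.04·83))/4.15 = 0.2156
IBU = (11.8/100)·40·0.2156·1000/24.4 = 41.7060
BU:GU = 41.7060/64

0.6517


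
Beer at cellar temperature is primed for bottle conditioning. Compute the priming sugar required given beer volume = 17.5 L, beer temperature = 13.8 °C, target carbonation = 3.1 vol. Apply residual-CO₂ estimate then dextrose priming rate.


residual = 14.695·(0.01821 + 0.09011·e^(−0.04·T));  sugar = (target − residual)·4.0·V
residual = 14.695·(0.01821 + 0.09011·e^(−0.04·13.8)) = 1.0300
sugar = (3.1 − 1.0300)·4.0·17.5

144.8967 g


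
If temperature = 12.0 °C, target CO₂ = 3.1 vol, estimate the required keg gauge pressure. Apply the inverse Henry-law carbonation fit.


psi = vols/(0.01821 + 0.09011·e^(−0.04·T)) − 14.695
psi = 3.1/(0.01821 + 0.09011·e^(−0.04·12.0)) − 14.695

27.2147 psi


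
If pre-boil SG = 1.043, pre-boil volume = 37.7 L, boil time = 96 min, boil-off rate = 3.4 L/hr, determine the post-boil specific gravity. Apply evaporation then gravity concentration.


V_post = V_pre − rate·(t/60);  SG_post = 1 + (SG_pre−1)·V_pre/V_post
V_post = 37.7 − 3.4·(96/60) = 32.2600
SG_post = 1 + (1.043 − 1)·37.7/32.2600

1.0503


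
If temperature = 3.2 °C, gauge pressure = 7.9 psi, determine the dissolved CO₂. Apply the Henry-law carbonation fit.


vols = (P + 14.695)·(0.01821 + 0.09011·e^(−0.04·T))
vols = (7.9 + 14.695)·(0.01821 + 0.09011·e^(−0.04·3.2))

2.2029 volumes


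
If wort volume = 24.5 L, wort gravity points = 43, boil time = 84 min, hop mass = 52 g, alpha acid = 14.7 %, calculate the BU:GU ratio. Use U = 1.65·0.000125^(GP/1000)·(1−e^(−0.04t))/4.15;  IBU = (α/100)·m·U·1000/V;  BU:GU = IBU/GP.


U = 1.65·0.000125^(43/1000)·(1−e^(−0.04·84))/4.15 = 0.2608
IBU = (14.7/100)·52·0.2608·1000/24.5 = 81.3587
BU:GU = 81.3587/43

1.8921


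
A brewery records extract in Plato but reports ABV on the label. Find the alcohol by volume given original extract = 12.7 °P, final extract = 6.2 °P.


SG = 259/(259 − P);  ABV = (OG − FG)·131.25
OG = 259/(259 − 12.7) = 1.0516
FG = 259/(259 − 6.2) = 1.0245
ABV = (1.0516 − 1.0245)·131.25

3.5487 % ABV


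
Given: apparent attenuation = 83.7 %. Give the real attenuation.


RA = AA · 0.8192
RA = 83.7 · 0.8192

68.5670 %


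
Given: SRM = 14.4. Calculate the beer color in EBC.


EBC = SRM · 1.97
EBC = 14.4 · 1.97

28.3680 EBC


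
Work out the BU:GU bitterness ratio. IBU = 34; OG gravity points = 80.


BU:GU = IBU / OG_points
BU:GU = 34 / 80

0.4250


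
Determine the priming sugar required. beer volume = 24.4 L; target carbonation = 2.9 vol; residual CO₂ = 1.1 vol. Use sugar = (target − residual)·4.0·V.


sugar = (2.9 − 1.1)·4.0·24.4

175.6800 g


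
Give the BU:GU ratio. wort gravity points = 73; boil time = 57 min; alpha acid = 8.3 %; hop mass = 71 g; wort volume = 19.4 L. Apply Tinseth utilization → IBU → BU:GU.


U = 1.65·0.000125^(GP/1000)·(1−e^(−0.04t))/4.15;  IBU = (α/100)·m·U·1000/V;  BU:GU = IBU/GP
U = 1.65·0.000125^(73/1000)·(1−e^(−0.04·57))/4.15 = 0.1852
IBU = (8.3/100)·71·0.1852·1000/19.4 = 56.2579
BU:GU = 56.2579/73

0.7707


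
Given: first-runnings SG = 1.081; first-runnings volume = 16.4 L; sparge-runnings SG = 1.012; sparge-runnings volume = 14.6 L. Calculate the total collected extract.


total = Σ (SG_i − 1)·1000·V_i
first = (1.081 − 1)·1000·16.4 = 1328.4000
sparge = (1.012 − 1)·1000·14.6 = 175.2000
total = 1328.4000 + 175.2000

1503.6000 gravity·L


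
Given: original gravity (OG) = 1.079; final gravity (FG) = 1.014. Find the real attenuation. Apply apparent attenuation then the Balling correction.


AA = (OG−FG)/(OG−1)·100;  RA = AA·0.8192
AA = (1.079 − 1.014)/(1.079 − 1)·100 = 82.2785
RA = 82.2785·0.8192

67.4025 %


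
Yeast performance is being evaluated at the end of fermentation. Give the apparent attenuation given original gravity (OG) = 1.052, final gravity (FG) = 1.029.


AA = (OG − FG)/(OG − 1) · 100
AA = (1.052 − 1.029)/(1.052 − 1) · 100

44.2308 %


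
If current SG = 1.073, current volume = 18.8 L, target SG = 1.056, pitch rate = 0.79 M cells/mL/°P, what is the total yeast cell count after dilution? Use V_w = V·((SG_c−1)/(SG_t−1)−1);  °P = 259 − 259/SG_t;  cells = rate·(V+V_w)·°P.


V_w = 18.8·((1.073−1)/(1.056−1)−1) = 5.7071
V_final = 18.8 + 5.7071 = 24.5071
°P = 259 − 259/1.056 = 13.7348
cells = 0.79·24.5071·13.7348

265.9155 billion cells


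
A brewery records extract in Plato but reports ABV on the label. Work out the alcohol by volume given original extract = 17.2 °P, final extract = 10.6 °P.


SG = 259/(259 − P);  ABV = (OG − FG)·131.25
OG = 259/(259 − 17.2) = 1.0711
FG = 259/(259 − 10.6) = 1.0427
ABV = (1.0711 − 1.0427)·131.25

3.7354 % ABV


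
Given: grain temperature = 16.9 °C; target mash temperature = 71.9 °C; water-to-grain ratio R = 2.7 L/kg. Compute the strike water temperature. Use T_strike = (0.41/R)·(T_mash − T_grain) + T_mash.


T_strike = (0.41/2.7)·(71.9 − 16.9) + 71.9

80.2519 °C


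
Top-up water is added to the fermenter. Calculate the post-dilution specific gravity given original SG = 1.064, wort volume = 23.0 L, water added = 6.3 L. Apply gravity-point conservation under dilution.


SG_new = 1 + (SG_old − 1)·V_old/(V_old + V_water)
pts = (1.064 − 1)·1000·23.0/(23.0 + 6.3) = 50.2389
SG_new = 1 + 50.2389/1000

1.0502


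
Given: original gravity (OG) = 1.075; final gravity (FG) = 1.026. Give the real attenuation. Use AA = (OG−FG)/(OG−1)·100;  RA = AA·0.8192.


AA = (1.075 − 1.026)/(1.075 − 1)·100 = 65.3333
RA = 65.3333·0.8192

53.5211 %


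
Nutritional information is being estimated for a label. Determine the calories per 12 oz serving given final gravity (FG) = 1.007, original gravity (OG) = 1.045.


ABW = (OG−FG)·131.25·0.79/FG;  °P = 259 − 259/SG (for OG→OE and FG→AE);  RE = 0.1808·OE + 0.8192·AE;  Cal = (6.9·ABW + 4·(RE−0.1))·FG·3.55
ABW = (1.045 − 1.007)·131.25·0.79/1.007 = 3.9127
OE = 259 − 259/1.045 = 11.1531 °P
AE = 259 − 259/1.007 = 1.8004 °P
RE = 0.1808·11.1531 + 0.8192·1.8004 = 3.4914 °P
Cal = (6.9·3.9127 + 4·(3.4914−0.1))·1.007·3.55

145.0079 kcal


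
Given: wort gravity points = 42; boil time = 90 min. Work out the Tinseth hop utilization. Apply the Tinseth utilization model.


U = 1.65·0.000125^(GP/1000) · (1 − e^(−0.04·t))/4.15
bigness = 1.65·0.000125^(42/1000) = 1.1312
boil_factor = (1 − e^(−0.04·90))/4.15 = 0.2344
U = 1.1312 · 0.2344

0.2651


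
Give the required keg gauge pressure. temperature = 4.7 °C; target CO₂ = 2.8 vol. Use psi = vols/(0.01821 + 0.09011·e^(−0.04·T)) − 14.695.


psi = 2.8/(0.01821 + 0.09011·e^(−0.04·4.7)) − 14.695

15.4526 psi


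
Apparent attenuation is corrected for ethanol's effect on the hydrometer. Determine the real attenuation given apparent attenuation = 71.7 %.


RA = AA · 0.8192
RA = 71.7 · 0.8192

58.7366 %


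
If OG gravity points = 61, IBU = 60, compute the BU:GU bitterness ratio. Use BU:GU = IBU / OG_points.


BU:GU = 60 / 61

0.9836


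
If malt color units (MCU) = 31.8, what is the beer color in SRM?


SRM = 1.4922 · MCU^0.6859
SRM = 1.4922 · 31.8^0.6859

16.0082 SRM


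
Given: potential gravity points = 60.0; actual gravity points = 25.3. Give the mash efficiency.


efficiency = actual / potential × 100
efficiency = 25.3 / 60.0 × 100

42.1667 %


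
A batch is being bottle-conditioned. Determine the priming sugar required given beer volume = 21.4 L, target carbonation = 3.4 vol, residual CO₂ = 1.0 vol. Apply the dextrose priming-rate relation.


sugar = (target − residual)·4.0·V
sugar = (3.4 − 1.0)·4.0·21.4

205.4400 g


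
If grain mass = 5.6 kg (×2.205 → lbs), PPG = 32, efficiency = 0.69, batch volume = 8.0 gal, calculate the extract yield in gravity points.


points = lbs × PPG × eff / vol
lbs = 5.6 × 2.205 = 12.3480
points = 12.3480 × 32 × 0.69 / 8.0

34.0805 points


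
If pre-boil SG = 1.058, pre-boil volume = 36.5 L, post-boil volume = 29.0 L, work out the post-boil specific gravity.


SG_post = 1 + (SG_pre − 1)·V_pre/V_post
pts_pre = (1.058 − 1)·1000 = 58.0000
pts_post = 58.0000·36.5/29.0 = 73.0000
SG_post = 1 + 73.0000/1000

1.0730


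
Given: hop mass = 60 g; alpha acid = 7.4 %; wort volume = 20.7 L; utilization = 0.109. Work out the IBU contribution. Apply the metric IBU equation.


IBU = (α/100)·mass·U·1000 / V
IBU = (7.4/100)·60·0.109·1000 / 20.7

23.3797 IBU


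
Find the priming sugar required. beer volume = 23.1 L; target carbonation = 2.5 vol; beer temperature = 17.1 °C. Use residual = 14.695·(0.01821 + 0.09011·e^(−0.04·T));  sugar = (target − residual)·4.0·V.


residual = 14.695·(0.01821 + 0.09011·e^(−0.04·17.1)) = 0.9358
sugar = (2.5 − 0.9358)·4.0·23.1

144.5355 g


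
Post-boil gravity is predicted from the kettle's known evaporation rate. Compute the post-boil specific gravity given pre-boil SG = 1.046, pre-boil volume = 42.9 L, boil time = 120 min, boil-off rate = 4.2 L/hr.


V_post = V_pre − rate·(t/60);  SG_post = 1 + (SG_pre−1)·V_pre/V_post
V_post = 42.9 − 4.2·(120/60) = 34.5000
SG_post = 1 + (1.046 − 1)·42.9/34.5000

1.0572


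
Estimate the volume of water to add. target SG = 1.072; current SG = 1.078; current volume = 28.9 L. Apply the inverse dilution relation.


V_water = V·((SG_curr − 1)/(SG_target − 1) − 1)
V_water = 28.9·((1.078 − 1)/(1.072 − 1) − 1)

2.4083 L


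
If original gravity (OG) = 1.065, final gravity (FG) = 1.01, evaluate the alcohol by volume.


ABV = (OG − FG) · 131.25
ABV = (1.065 − 1.01) · 131.25

7.2187 % ABV


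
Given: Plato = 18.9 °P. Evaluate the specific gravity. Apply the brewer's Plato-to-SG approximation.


SG = 259/(259 − P)
SG = 259/(259 − 18.9)

1.0787


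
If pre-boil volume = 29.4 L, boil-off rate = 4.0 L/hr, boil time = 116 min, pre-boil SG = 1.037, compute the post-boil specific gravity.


V_post = V_pre − rate·(t/60);  SG_post = 1 + (SG_pre−1)·V_pre/V_post
V_post = 29.4 − 4.0·(116/60) = 21.6667
SG_post = 1 + (1.037 − 1)·29.4/21.6667

1.0502
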